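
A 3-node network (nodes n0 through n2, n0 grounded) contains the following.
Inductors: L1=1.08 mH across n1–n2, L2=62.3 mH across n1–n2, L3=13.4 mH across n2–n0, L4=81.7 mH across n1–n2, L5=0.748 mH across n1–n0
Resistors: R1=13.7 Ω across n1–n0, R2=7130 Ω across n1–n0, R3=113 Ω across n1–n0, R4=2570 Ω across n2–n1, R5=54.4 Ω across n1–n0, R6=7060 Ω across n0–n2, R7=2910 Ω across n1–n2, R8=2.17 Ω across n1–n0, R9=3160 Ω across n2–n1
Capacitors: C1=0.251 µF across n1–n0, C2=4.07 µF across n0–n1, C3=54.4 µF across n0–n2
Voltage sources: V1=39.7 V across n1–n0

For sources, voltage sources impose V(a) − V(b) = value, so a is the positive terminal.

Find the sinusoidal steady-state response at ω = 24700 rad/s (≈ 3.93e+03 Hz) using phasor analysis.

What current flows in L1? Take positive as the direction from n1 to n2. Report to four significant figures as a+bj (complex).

Element admittances at ω=24700 rad/s:
  Y(L1) = 0.000-0.03749j S between n1,n2
  Y(R1) = 0.07299+0.000j S between n1,n0
  Y(R2) = 0.0001403+0.000j S between n1,n0
  Y(R3) = 0.008850+0.000j S between n1,n0
  Y(L2) = 0.000-0.0006499j S between n1,n2
  Y(C1) = 0.000+0.006200j S between n1,n0
  Y(L3) = 0.000-0.003021j S between n2,n0
  Y(L4) = 0.000-0.0004955j S between n1,n2
  Y(R4) = 0.0003891+0.000j S between n2,n1
  Y(R5) = 0.01838+0.000j S between n1,n0
  Y(R6) = 0.0001416+0.000j S between n0,n2
  Y(C2) = 0.000+0.1005j S between n0,n1
  Y(C3) = 0.000+1.344j S between n0,n2
  Y(R7) = 0.0003436+0.000j S between n1,n2
  Y(R8) = 0.4608+0.000j S between n1,n0
  Y(L5) = 0.000-0.05413j S between n1,n0
  Y(R9) = 0.0003165+0.000j S between n2,n1
  V1: constraint V(n1)−V(n0) = 39.7
Assemble and solve the 3×3 MNA system:
  V(n1)=39.70+0.000j  V(n2)=-1.178-0.03307j
  i(V1)=-22.32-0.5092j

0.001240-1.532j A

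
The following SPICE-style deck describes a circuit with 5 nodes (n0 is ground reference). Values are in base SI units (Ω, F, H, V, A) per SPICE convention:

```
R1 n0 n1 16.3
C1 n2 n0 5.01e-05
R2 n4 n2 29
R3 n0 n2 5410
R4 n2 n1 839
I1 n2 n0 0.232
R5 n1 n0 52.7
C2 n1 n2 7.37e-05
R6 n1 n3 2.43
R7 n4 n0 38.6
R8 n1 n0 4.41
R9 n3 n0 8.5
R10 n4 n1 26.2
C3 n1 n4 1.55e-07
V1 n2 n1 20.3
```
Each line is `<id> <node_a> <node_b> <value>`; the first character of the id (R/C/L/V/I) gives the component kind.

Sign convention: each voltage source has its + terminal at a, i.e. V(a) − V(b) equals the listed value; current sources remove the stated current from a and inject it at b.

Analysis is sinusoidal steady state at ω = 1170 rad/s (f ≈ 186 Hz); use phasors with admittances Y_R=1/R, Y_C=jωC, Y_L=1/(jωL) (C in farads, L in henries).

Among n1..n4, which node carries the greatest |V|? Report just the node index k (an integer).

2

Apply KCL at each of the 4 non-ground nodes and solve the resulting linear system.
Node n1: branches {R1, R4, R5, C2, R6, R8, R10, C3, V1} → V_1 = -1.377-2.654j
Node n2: branches {C1, R2, R3, R4, I1, C2, V1} → V_2 = 18.92-2.654j
Node n3: branches {R6, R9} → V_3 = -1.071-2.064j
Node n4: branches {R2, R7, R10, C3} → V_4 = 6.089-1.970j
Source currents: i(V1)=-0.8578-2.836j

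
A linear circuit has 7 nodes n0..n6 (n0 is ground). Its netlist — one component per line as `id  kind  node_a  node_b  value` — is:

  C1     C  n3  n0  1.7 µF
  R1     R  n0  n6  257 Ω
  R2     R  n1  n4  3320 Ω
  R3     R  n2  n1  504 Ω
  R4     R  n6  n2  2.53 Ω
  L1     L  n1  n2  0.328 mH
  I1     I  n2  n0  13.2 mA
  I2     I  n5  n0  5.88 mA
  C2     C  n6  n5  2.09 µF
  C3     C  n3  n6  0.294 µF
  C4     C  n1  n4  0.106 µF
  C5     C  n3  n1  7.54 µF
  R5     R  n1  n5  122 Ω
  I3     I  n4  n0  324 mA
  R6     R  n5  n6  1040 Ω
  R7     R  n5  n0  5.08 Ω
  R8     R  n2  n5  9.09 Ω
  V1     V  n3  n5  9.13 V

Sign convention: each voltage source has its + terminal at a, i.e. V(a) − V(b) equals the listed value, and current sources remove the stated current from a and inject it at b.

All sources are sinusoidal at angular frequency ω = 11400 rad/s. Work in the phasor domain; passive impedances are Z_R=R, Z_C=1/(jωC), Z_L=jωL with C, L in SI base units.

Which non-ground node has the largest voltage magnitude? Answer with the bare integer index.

4

MNA unknowns: 6 node voltages V₁..V_6 plus 1 source current (V1)
C1: Y=0.000+0.01938j on G[3,0]
R1: Y=0.003891+0.000j on G[0,6]
R2: Y=0.0003012+0.000j on G[1,4]
R3: Y=0.001984+0.000j on G[2,1]
R4: Y=0.3953+0.000j on G[6,2]
L1: Y=0.000-0.2674j on G[1,2]
I1: z[2]−=0.0132, z[0]+=0.0132
I2: z[5]−=0.00588, z[0]+=0.00588
C2: Y=0.000+0.02383j on G[6,5]
C3: Y=0.000+0.003352j on G[3,6]
C4: Y=0.000+0.001208j on G[1,4]
C5: Y=0.000+0.08596j on G[3,1]
R5: Y=0.008197+0.000j on G[1,5]
I3: z[4]−=0.324, z[0]+=0.324
R6: Y=0.0009615+0.000j on G[5,6]
R7: Y=0.1969+0.000j on G[5,0]
R8: Y=0.1100+0.000j on G[2,5]
V1: row V3−V5=9.13, i_V1 at 3,5
solve → V1=-1.358+5.529j, V2=1.217+4.701j, V3=7.277-0.8051j, V4=-64.28+258.0j, V5=-1.853-0.8051j, V6=1.557+4.487j
aux → i_V1=-0.5778-0.9025j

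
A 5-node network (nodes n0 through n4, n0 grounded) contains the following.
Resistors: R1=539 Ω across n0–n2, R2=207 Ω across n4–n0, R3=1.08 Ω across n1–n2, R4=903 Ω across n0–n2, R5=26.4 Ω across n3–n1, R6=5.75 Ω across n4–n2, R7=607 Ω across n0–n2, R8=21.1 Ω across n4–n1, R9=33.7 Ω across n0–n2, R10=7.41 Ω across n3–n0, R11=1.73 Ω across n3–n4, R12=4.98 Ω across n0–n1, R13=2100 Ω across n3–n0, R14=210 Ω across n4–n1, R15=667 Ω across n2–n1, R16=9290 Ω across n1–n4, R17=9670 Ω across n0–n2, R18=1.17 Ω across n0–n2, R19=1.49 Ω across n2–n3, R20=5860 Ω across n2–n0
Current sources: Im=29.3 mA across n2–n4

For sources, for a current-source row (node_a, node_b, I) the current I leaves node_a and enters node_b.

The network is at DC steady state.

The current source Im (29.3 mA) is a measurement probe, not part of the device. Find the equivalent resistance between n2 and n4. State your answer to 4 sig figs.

R_eq = 1.766 Ω

Element admittances at DC:
  Y(R1) = 0.001855 S between n0,n2
  Y(R2) = 0.004831 S between n4,n0
  Y(R3) = 0.9259 S between n1,n2
  Y(R4) = 0.001107 S between n0,n2
  Y(R5) = 0.03788 S between n3,n1
  Y(R6) = 0.1739 S between n4,n2
  Y(R7) = 0.001647 S between n0,n2
  Y(R8) = 0.04739 S between n4,n1
  Y(R9) = 0.02967 S between n0,n2
  Y(R10) = 0.1350 S between n3,n0
  Y(R11) = 0.5780 S between n3,n4
  Y(R12) = 0.2008 S between n0,n1
  Y(R13) = 0.0004762 S between n3,n0
  Y(R14) = 0.004762 S between n4,n1
  Y(R15) = 0.001499 S between n2,n1
  Y(R16) = 0.0001076 S between n1,n4
  Y(R17) = 0.0001034 S between n0,n2
  Y(R18) = 0.8547 S between n0,n2
  Y(R19) = 0.6711 S between n2,n3
  Y(R20) = 0.0001706 S between n2,n0
  Im: injects 0.0293 A into n4 (from n2)
Assemble and solve the 4×4 MNA system:
  V(n1)=0.0002838  V(n2)=-0.003116  V(n3)=0.01830  V(n4)=0.04864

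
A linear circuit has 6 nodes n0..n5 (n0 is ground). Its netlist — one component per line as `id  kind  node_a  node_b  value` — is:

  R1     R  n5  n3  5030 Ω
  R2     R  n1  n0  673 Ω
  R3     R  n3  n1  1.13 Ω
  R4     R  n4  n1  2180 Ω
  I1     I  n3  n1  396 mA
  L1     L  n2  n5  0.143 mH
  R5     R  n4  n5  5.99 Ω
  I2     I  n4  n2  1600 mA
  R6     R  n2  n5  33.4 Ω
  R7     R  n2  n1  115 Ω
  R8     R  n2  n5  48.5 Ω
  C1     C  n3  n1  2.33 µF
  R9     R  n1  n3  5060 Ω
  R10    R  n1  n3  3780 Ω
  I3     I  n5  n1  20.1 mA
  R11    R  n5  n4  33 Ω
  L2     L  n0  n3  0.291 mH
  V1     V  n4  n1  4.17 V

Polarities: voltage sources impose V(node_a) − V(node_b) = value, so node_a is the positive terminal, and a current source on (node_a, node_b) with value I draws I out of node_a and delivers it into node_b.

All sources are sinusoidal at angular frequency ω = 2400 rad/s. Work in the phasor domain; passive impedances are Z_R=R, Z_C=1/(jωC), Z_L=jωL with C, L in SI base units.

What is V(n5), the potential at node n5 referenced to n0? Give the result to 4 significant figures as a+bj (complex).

Apply KCL at each of the 5 non-ground nodes and solve the resulting linear system.
Node n1: branches {R2, R3, R4, I1, R7, C1, R9, R10, I3, V1} → V_1 = 0.4438-0.003252j
Node n2: branches {L1, I2, R6, R7, R8} → V_2 = 12.11+0.4892j
Node n3: branches {R1, R3, I1, C1, R9, R10, L2} → V_3 = -3.375e-06-0.0004605j
Node n4: branches {R4, R5, I2, R11, V1} → V_4 = 4.614-0.003252j
Node n5: branches {R1, L1, R5, R6, R8, I3, R11} → V_5 = 12.10-0.02494j
Source currents: i(V1)=-0.1258-0.004277j

12.10-0.02494j V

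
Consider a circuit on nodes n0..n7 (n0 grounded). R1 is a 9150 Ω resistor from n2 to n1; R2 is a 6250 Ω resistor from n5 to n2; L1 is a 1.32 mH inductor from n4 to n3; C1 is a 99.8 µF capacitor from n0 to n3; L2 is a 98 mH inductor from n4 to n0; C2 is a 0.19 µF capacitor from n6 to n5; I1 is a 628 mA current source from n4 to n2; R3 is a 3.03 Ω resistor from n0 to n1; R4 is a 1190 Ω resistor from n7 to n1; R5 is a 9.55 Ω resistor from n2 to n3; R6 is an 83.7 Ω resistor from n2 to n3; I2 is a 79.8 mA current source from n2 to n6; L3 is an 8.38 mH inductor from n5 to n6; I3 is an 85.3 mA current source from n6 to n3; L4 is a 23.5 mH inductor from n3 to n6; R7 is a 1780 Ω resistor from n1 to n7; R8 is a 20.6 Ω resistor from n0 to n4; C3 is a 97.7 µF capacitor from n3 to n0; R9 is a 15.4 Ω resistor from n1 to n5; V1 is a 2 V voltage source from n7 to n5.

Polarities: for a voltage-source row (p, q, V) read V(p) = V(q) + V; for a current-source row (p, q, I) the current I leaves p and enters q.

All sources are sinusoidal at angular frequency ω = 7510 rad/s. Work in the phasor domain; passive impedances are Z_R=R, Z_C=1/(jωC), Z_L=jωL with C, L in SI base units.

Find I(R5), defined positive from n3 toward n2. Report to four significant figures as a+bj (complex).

-0.4909-1.637e-05j A

Apply KCL at each of the 7 non-ground nodes and solve the resulting linear system.
Node n1: branches {R1, R3, R4, R7, R9} → V_1 = -0.008714-0.003377j
Node n2: branches {R1, R2, I1, R5, R6, I2} → V_2 = 4.855-0.08101j
Node n3: branches {L1, C1, R5, R6, I3, L4, C3} → V_3 = 0.1669-0.08116j
Node n4: branches {L1, L2, I1, R8} → V_4 = -2.277-5.142j
Node n5: branches {R2, C2, L3, R9, V1} → V_5 = -0.1024-0.02005j
Node n6: branches {C2, I2, L3, I3, L4} → V_6 = -0.02655-0.3105j
Node n7: branches {R4, R7, V1} → V_7 = 1.898-0.02005j
Source currents: i(V1)=-0.002673+2.338e-05j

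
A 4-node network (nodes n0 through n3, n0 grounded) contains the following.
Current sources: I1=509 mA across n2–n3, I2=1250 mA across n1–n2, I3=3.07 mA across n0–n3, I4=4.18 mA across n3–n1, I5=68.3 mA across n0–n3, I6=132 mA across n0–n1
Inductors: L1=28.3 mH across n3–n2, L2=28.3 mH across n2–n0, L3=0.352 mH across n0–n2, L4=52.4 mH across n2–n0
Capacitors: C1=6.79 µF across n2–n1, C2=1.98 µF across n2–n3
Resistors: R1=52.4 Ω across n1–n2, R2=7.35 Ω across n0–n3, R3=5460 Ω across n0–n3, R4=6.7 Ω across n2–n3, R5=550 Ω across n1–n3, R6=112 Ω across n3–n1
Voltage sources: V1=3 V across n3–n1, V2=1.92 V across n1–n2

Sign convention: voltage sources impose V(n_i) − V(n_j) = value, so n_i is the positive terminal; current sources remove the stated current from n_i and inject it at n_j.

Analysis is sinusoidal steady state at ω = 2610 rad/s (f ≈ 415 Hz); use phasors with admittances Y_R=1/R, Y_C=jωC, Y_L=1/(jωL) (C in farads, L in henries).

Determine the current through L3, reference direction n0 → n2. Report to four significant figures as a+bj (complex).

0.4513-0.05543j A

MNA unknowns: 3 node voltages V₁..V_3 plus 2 source currents (V1, V2)
I1: z[2]−=0.509, z[3]+=0.509
L1: Y=0.000-0.01354j on G[3,2]
C1: Y=0.000+0.01772j on G[2,1]
R1: Y=0.01908+0.000j on G[1,2]
I2: z[1]−=1.25, z[2]+=1.25
I3: z[0]−=0.00307, z[3]+=0.00307
I4: z[3]−=0.00418, z[1]+=0.00418
C2: Y=0.000+0.005168j on G[2,3]
R2: Y=0.1361+0.000j on G[0,3]
I5: z[0]−=0.0683, z[3]+=0.0683
L2: Y=0.000-0.01354j on G[2,0]
L3: Y=0.000-1.088j on G[0,2]
I6: z[0]−=0.132, z[1]+=0.132
R3: Y=0.0001832+0.000j on G[0,3]
R4: Y=0.1493+0.000j on G[2,3]
R5: Y=0.001818+0.000j on G[1,3]
R6: Y=0.008929+0.000j on G[3,1]
L4: Y=0.000-0.007312j on G[2,0]
V1: row V3−V1=3, i_V1 at 3,1
V2: row V1−V2=1.92, i_V2 at 1,2
solve → V1=1.869-0.4147j, V2=-0.05092-0.4147j, V3=4.869-0.4147j
aux → i_V1=-0.8537+0.09768j, i_V2=-1.972+0.06365j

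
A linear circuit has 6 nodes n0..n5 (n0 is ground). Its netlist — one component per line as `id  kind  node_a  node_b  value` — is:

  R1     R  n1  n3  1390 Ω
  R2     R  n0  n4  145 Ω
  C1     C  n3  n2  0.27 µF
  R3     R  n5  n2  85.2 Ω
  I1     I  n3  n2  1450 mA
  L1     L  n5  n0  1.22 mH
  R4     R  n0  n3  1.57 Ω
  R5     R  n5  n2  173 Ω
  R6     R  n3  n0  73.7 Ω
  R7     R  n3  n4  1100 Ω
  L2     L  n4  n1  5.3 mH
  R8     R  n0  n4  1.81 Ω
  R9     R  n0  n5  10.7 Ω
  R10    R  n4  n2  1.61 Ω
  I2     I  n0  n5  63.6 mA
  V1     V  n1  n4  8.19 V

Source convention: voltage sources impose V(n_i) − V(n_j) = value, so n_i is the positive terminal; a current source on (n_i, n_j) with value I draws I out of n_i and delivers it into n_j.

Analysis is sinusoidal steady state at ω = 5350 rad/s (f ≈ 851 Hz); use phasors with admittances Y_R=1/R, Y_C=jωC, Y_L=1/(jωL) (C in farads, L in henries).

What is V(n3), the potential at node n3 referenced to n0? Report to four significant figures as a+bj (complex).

-2.208+0.01520j V

Apply KCL at each of the 5 non-ground nodes and solve the resulting linear system.
Node n1: branches {R1, L2, V1} → V_1 = 10.63+0.001681j
Node n2: branches {C1, R3, I1, R5, R10} → V_2 = 4.652+0.003160j
Node n3: branches {R1, C1, I1, R4, R6, R7} → V_3 = -2.208+0.01520j
Node n4: branches {R2, R7, L2, R8, R10, V1} → V_4 = 2.436+0.001681j
Node n5: branches {R3, L1, R5, R9, I2} → V_5 = 0.4497+0.6213j
Source currents: i(V1)=-0.009234+0.2888j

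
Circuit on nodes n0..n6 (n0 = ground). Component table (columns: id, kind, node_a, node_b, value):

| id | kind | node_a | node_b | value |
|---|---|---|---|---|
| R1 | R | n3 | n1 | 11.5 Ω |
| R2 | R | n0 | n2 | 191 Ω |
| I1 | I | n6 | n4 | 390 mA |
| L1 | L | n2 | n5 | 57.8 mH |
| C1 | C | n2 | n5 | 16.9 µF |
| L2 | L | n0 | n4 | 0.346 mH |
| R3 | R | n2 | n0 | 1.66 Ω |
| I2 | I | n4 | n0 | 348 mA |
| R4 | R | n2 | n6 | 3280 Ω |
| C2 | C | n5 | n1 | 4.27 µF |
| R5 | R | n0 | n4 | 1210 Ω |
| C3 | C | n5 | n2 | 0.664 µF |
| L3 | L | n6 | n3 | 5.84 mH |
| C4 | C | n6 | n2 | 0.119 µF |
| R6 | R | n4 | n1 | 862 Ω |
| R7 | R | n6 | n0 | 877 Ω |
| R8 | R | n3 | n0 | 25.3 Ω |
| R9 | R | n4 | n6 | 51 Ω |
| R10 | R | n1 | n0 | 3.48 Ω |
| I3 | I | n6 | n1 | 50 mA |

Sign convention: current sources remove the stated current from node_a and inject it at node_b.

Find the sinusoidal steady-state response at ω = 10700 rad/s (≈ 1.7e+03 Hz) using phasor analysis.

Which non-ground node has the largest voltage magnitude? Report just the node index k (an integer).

MNA unknowns: 6 node voltages V₁..V_6
R1: Y=0.08696+0.000j on G[3,1]
R2: Y=0.005236+0.000j on G[0,2]
I1: z[6]−=0.39, z[4]+=0.39
L1: Y=0.000-0.001617j on G[2,5]
C1: Y=0.000+0.1808j on G[2,5]
L2: Y=0.000-0.2701j on G[0,4]
R3: Y=0.6024+0.000j on G[2,0]
I2: z[4]−=0.348, z[0]+=0.348
R4: Y=0.0003049+0.000j on G[2,6]
C2: Y=0.000+0.04569j on G[5,1]
R5: Y=0.0008264+0.000j on G[0,4]
C3: Y=0.000+0.007105j on G[5,2]
L3: Y=0.000-0.01600j on G[6,3]
C4: Y=0.000+0.001273j on G[6,2]
R6: Y=0.001160+0.000j on G[4,1]
R7: Y=0.001140+0.000j on G[6,0]
R8: Y=0.03953+0.000j on G[3,0]
R9: Y=0.01961+0.000j on G[4,6]
R10: Y=0.2874+0.000j on G[1,0]
I3: z[6]−=0.05, z[1]+=0.05
solve → V1=-0.1520+0.4137j, V2=-0.01564-0.03967j, V3=-1.430+1.740j, V4=0.5661-0.8294j, V5=-0.04248+0.04962j, V6=-12.93-8.737j

6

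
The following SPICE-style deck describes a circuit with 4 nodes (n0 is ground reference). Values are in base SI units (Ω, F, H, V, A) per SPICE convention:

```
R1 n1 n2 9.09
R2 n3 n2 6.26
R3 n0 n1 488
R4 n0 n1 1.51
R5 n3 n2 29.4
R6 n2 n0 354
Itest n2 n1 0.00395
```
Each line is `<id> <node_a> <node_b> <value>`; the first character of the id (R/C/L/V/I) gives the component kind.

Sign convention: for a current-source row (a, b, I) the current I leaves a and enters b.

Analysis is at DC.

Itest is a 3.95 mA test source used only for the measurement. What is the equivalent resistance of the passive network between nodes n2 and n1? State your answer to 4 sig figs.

R_eq = 8.863 Ω

Element admittances at DC:
  Y(R1) = 0.1100 S between n1,n2
  Y(R2) = 0.1597 S between n3,n2
  Y(R3) = 0.002049 S between n0,n1
  Y(R4) = 0.6623 S between n0,n1
  Y(R5) = 0.03401 S between n3,n2
  Y(R6) = 0.002825 S between n2,n0
  Itest: injects 0.00395 A into n1 (from n2)
Assemble and solve the 3×3 MNA system:
  V(n1)=0.0001482  V(n2)=-0.03486  V(n3)=-0.03486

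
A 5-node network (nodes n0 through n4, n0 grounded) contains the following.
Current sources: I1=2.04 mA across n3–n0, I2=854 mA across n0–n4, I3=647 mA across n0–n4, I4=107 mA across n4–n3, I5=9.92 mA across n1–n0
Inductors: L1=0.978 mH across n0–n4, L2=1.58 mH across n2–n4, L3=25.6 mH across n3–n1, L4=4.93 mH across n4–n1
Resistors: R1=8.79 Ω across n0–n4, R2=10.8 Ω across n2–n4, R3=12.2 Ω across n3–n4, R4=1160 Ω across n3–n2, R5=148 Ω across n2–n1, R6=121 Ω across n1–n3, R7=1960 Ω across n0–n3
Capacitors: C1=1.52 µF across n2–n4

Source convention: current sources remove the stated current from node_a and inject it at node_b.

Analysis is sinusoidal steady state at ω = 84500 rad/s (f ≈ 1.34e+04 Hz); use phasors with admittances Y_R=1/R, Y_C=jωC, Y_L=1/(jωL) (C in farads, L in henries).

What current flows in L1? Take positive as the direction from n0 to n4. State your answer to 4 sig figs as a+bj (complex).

-0.01650+0.1559j A

Element admittances at ω=84500 rad/s:
  I1: injects 0.00204 A into n0 (from n3)
  I2: injects 0.854 A into n4 (from n0)
  Y(L1) = 0.000-0.01210j S between n0,n4
  Y(L2) = 0.000-0.007490j S between n2,n4
  Y(R1) = 0.1138+0.000j S between n0,n4
  I3: injects 0.647 A into n4 (from n0)
  I4: injects 0.107 A into n3 (from n4)
  Y(R2) = 0.09259+0.000j S between n2,n4
  Y(R3) = 0.08197+0.000j S between n3,n4
  Y(C1) = 0.000+0.1284j S between n2,n4
  Y(L3) = 0.000-0.0004623j S between n3,n1
  Y(L4) = 0.000-0.002400j S between n4,n1
  Y(R4) = 0.0008621+0.000j S between n3,n2
  Y(R5) = 0.006757+0.000j S between n2,n1
  Y(R6) = 0.008264+0.000j S between n1,n3
  Y(R7) = 0.0005102+0.000j S between n0,n3
  I5: injects 0.00992 A into n0 (from n1)
Assemble and solve the 4×4 MNA system:
  V(n1)=12.82+1.314j  V(n2)=12.88+1.360j  V(n3)=13.95+1.358j  V(n4)=12.88+1.364j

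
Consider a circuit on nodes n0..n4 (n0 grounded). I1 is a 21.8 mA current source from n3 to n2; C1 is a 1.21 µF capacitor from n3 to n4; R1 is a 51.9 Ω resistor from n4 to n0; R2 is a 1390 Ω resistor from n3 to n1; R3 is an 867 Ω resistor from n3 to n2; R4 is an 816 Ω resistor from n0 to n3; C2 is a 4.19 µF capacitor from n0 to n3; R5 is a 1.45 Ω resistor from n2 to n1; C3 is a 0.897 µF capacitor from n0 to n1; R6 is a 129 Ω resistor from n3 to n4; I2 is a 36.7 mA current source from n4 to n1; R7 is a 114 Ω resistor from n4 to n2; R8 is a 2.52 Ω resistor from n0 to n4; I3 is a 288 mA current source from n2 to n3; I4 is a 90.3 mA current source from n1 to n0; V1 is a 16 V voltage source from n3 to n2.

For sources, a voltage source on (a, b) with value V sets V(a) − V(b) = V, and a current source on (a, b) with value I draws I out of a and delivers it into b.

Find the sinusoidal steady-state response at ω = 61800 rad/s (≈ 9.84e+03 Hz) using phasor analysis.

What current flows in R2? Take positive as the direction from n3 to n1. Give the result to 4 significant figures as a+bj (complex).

MNA unknowns: 4 node voltages V₁..V_4 plus 1 source current (V1)
I1: z[3]−=0.0218, z[2]+=0.0218
C1: Y=0.000+0.07478j on G[3,4]
R1: Y=0.01927+0.000j on G[4,0]
R2: Y=0.0007194+0.000j on G[3,1]
R3: Y=0.001153+0.000j on G[3,2]
R4: Y=0.001225+0.000j on G[0,3]
C2: Y=0.000+0.2589j on G[0,3]
R5: Y=0.6897+0.000j on G[2,1]
C3: Y=0.000+0.05543j on G[0,1]
R6: Y=0.007752+0.000j on G[3,4]
I2: z[4]−=0.0367, z[1]+=0.0367
R7: Y=0.008772+0.000j on G[4,2]
R8: Y=0.3968+0.000j on G[0,4]
I3: z[2]−=0.288, z[3]+=0.288
I4: z[1]−=0.0903, z[0]+=0.0903
V1: row V3−V2=16, i_V1 at 3,2
solve → V1=-13.73+0.9156j, V2=-13.74-0.1865j, V3=2.262-0.1865j, V4=-0.2178+0.4215j
aux → i_V1=0.1205-0.7654j

0.01150-0.0007929j A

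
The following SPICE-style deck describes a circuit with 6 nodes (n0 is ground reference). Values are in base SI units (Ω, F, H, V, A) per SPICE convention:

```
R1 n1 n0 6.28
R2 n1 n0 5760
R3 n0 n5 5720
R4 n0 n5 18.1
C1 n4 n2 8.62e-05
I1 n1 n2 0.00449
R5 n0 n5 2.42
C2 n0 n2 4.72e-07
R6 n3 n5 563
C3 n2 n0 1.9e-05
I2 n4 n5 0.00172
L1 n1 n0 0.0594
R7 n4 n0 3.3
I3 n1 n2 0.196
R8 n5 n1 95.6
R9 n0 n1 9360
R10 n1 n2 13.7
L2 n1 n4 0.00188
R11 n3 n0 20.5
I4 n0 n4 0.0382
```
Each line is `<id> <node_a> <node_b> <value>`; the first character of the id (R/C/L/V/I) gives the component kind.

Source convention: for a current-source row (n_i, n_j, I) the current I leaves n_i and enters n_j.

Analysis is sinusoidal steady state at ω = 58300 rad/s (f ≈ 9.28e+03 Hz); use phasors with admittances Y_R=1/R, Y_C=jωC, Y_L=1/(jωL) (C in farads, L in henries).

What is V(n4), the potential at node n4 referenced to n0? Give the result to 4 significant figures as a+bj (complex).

Element admittances at ω=58300 rad/s:
  Y(R1) = 0.1592+0.000j S between n1,n0
  Y(R2) = 0.0001736+0.000j S between n1,n0
  Y(R3) = 0.0001748+0.000j S between n0,n5
  Y(R4) = 0.05525+0.000j S between n0,n5
  Y(C1) = 0.000+5.025j S between n4,n2
  I1: injects 0.00449 A into n2 (from n1)
  Y(R5) = 0.4132+0.000j S between n0,n5
  Y(C2) = 0.000+0.02752j S between n0,n2
  Y(R6) = 0.001776+0.000j S between n3,n5
  Y(C3) = 0.000+1.108j S between n2,n0
  I2: injects 0.00172 A into n5 (from n4)
  Y(L1) = 0.000-0.0002888j S between n1,n0
  Y(R7) = 0.3030+0.000j S between n4,n0
  I3: injects 0.196 A into n2 (from n1)
  Y(R8) = 0.01046+0.000j S between n5,n1
  Y(R9) = 0.0001068+0.000j S between n0,n1
  Y(R10) = 0.07299+0.000j S between n1,n2
  Y(L2) = 0.000-0.009124j S between n1,n4
  Y(R11) = 0.04878+0.000j S between n3,n0
  I4: injects 0.0382 A into n4 (from n0)
Assemble and solve the 5×5 MNA system:
  V(n1)=-0.8135-0.07528j  V(n2)=0.04892-0.1381j  V(n3)=-0.0004961-5.754e-05j  V(n4)=0.05906-0.1419j  V(n5)=-0.01412-0.001638j

0.05906-0.1419j V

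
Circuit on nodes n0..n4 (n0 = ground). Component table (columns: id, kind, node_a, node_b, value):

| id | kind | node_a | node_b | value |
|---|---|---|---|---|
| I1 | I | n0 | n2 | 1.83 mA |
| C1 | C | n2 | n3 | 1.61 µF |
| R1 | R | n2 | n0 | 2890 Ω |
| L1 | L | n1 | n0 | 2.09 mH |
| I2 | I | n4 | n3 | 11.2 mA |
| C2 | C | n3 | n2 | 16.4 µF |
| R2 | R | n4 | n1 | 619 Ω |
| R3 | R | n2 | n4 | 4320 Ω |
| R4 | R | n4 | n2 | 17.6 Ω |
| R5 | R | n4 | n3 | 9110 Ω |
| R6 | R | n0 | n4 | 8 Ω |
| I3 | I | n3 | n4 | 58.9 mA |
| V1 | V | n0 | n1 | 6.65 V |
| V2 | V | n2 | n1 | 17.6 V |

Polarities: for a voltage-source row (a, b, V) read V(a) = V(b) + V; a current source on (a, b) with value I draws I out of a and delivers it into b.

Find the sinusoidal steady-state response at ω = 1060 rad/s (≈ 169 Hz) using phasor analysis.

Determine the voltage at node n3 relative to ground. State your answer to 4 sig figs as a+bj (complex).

MNA unknowns: 4 node voltages V₁..V_4 plus 2 source currents (V1, V2)
I1: z[0]−=0.00183, z[2]+=0.00183
C1: Y=0.000+0.001707j on G[2,3]
R1: Y=0.0003460+0.000j on G[2,0]
L1: Y=0.000-0.4514j on G[1,0]
I2: z[4]−=0.0112, z[3]+=0.0112
C2: Y=0.000+0.01738j on G[3,2]
R2: Y=0.001616+0.000j on G[4,1]
R3: Y=0.0002315+0.000j on G[2,4]
R4: Y=0.05682+0.000j on G[4,2]
R5: Y=0.0001098+0.000j on G[4,3]
R6: Y=0.1250+0.000j on G[0,4]
I3: z[3]−=0.0589, z[4]+=0.0589
V1: row V0−V1=6.65, i_V1 at 0,1
V2: row V2−V1=17.6, i_V2 at 2,1
solve → V1=-6.650+0.000j, V2=10.95+0.000j, V3=10.94+2.541j, V4=3.607+0.001518j
aux → i_V1=0.4528+3.002j, i_V2=-0.4694-0.0001922j

10.94+2.541j V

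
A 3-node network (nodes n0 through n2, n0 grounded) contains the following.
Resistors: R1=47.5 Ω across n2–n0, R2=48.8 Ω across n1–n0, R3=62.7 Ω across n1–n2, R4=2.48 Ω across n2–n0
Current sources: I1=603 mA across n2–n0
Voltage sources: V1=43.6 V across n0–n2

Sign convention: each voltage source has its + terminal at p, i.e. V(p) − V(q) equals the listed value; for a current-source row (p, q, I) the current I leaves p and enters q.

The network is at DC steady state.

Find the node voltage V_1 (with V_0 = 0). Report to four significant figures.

Element admittances at DC:
  Y(R1) = 0.02105 S between n2,n0
  Y(R2) = 0.02049 S between n1,n0
  Y(R3) = 0.01595 S between n1,n2
  Y(R4) = 0.4032 S between n2,n0
  I1: injects 0.603 A into n0 (from n2)
  V1: constraint V(n0)−V(n2) = 43.6
Assemble and solve the 3×3 MNA system:
  V(n1)=-19.08  V(n2)=-43.60
  i(V1)=-18.29

-19.08 V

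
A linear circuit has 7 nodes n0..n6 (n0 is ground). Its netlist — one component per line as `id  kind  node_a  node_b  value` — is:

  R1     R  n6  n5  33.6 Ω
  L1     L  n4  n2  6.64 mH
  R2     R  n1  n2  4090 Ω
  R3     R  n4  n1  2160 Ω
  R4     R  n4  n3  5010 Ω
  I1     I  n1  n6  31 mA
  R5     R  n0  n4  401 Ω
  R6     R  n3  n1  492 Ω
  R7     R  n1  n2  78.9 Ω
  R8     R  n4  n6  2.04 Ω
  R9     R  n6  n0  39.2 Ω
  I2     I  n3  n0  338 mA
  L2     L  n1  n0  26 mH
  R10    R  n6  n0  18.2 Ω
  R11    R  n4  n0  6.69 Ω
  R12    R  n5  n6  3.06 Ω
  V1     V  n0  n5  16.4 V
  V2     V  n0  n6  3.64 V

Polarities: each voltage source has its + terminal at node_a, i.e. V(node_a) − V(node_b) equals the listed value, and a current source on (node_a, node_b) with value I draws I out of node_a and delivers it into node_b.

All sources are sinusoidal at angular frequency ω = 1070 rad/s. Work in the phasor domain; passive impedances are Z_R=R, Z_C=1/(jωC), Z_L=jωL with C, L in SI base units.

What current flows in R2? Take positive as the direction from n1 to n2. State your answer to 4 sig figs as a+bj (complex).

-0.0002992-0.002123j A

Apply KCL at each of the 6 non-ground nodes and solve the resulting linear system.
Node n1: branches {R2, R3, I1, R6, R7, L2} → V_1 = -3.278-8.977j
Node n2: branches {L1, R2, R7} → V_2 = -2.054-0.2958j
Node n3: branches {R4, R6, I2} → V_3 = -154.7-8.191j
Node n4: branches {L1, R3, R4, R5, R8, R11} → V_4 = -2.851-0.1835j
Node n5: branches {R1, R12, V1} → V_5 = -16.40+0.000j
Node n6: branches {R1, I1, R8, R9, R10, R12, V2} → V_6 = -3.640+0.000j
Source currents: i(V1)=-4.550+0.000j, i(V2)=3.839+0.08994j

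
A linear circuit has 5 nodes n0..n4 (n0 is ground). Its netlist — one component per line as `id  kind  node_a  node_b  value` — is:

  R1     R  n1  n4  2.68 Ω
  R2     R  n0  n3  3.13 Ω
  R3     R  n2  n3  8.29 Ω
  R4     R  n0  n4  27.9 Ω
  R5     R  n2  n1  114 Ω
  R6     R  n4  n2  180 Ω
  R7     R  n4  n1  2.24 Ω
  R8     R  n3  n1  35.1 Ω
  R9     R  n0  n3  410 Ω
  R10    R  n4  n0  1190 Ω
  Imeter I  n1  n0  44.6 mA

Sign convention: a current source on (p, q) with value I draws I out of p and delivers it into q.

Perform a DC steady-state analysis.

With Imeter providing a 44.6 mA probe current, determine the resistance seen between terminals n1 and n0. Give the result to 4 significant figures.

R_eq = 14.02 Ω

Element admittances at DC:
  Y(R1) = 0.3731 S between n1,n4
  Y(R2) = 0.3195 S between n0,n3
  Y(R3) = 0.1206 S between n2,n3
  Y(R4) = 0.03584 S between n0,n4
  Y(R5) = 0.008772 S between n2,n1
  Y(R6) = 0.005556 S between n4,n2
  Y(R7) = 0.4464 S between n4,n1
  Y(R8) = 0.02849 S between n3,n1
  Y(R9) = 0.002439 S between n0,n3
  Y(R10) = 0.0008403 S between n4,n0
  Imeter: injects 0.0446 A into n0 (from n1)
Assemble and solve the 4×4 MNA system:
  V(n1)=-0.6253  V(n2)=-0.1283  V(n3)=-0.07069  V(n4)=-0.5955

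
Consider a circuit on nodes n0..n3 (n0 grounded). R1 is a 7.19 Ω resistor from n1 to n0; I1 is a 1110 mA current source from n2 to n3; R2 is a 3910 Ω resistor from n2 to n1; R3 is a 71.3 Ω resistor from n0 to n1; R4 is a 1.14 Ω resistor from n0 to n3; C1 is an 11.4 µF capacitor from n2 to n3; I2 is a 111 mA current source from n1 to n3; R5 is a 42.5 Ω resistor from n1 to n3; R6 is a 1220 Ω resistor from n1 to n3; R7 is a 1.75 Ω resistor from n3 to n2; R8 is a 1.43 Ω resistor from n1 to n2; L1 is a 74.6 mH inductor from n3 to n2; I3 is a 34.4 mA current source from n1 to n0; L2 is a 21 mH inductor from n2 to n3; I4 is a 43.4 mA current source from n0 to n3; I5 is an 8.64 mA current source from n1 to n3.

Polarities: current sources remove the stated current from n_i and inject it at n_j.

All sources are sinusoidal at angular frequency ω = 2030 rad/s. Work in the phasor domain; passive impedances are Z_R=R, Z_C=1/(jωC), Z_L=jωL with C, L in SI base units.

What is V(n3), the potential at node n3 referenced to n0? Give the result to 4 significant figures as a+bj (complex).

Apply KCL at each of the 3 non-ground nodes and solve the resulting linear system.
Node n1: branches {R1, R2, R3, I2, R5, R6, R8, I3, I5} → V_1 = -1.382-0.01225j
Node n2: branches {I1, R2, C1, R7, R8, L1, L2} → V_2 = -1.521-0.01543j
Node n3: branches {I1, R4, C1, I2, R5, R6, R7, L1, L2, I4, I5} → V_3 = 0.2514+0.002137j

0.2514+0.002137j V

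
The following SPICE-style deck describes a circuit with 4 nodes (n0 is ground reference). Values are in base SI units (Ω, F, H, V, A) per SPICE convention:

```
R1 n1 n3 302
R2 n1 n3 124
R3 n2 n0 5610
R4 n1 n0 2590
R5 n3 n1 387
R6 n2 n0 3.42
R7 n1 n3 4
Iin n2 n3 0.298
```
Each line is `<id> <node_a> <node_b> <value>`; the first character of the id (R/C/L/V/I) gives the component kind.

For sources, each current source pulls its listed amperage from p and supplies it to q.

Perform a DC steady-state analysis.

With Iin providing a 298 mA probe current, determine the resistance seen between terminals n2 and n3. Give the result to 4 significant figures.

MNA unknowns: 3 node voltages V₁..V_3
R1: Y=0.003311 on G[1,3]
R2: Y=0.008065 on G[1,3]
R3: Y=0.0001783 on G[2,0]
R4: Y=0.0003861 on G[1,0]
R5: Y=0.002584 on G[3,1]
R6: Y=0.2924 on G[2,0]
R7: Y=0.2500 on G[1,3]
Iin: z[2]−=0.298, z[3]+=0.298
solve → V1=771.8, V2=-1.019, V3=772.9

R_eq = 2597. Ω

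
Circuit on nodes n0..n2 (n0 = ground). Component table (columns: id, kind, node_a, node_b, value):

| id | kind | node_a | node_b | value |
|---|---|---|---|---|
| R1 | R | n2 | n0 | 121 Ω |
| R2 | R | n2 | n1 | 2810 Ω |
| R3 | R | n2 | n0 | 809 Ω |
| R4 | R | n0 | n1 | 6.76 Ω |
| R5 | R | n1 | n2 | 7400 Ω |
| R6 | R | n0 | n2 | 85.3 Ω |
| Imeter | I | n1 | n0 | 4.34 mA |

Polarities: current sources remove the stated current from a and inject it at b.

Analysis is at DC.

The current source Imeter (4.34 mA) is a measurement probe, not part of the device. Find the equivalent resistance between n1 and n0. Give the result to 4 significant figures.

R_eq = 6.738 Ω

MNA unknowns: 2 node voltages V₁..V_2
R1: Y=0.008264 on G[2,0]
R2: Y=0.0003559 on G[2,1]
R3: Y=0.001236 on G[2,0]
R4: Y=0.1479 on G[0,1]
R5: Y=0.0001351 on G[1,2]
R6: Y=0.01172 on G[0,2]
Imeter: z[1]−=0.00434, z[0]+=0.00434
solve → V1=-0.02924, V2=-0.0006612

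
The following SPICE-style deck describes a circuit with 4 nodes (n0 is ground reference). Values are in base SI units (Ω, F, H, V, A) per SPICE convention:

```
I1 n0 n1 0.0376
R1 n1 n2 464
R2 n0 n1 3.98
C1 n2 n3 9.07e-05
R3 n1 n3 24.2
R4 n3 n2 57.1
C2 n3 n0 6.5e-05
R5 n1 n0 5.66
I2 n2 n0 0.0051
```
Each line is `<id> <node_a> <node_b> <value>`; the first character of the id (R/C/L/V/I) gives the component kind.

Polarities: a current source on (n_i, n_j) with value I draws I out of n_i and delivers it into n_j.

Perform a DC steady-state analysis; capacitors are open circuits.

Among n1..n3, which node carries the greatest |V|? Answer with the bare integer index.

Apply KCL at each of the 3 non-ground nodes and solve the resulting linear system.
Node n1: branches {I1, R1, R2, R3, R5} → V_1 = 0.07595
Node n2: branches {R1, C1, R4, I2} → V_2 = -0.2769
Node n3: branches {C1, R3, R4, C2} → V_3 = -0.02907

2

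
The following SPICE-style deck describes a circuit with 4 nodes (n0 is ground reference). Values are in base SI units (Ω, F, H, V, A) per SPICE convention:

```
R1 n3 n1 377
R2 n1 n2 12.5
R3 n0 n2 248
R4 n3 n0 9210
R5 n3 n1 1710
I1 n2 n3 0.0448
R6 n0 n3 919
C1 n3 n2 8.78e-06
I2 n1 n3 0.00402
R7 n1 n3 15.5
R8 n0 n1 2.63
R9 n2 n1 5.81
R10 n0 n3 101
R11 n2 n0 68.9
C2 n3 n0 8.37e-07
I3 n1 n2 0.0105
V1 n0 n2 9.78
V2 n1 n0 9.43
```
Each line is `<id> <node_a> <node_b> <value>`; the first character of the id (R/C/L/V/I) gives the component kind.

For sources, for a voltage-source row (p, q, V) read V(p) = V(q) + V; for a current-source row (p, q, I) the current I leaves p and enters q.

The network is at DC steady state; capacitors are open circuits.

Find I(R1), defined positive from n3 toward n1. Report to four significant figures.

Apply KCL at each of the 3 non-ground nodes and solve the resulting linear system.
Node n1: branches {R1, R2, R5, I2, R7, R8, R9, I3, V2} → V_1 = 9.430
Node n2: branches {R2, R3, I1, C1, R9, R11, I3, V1} → V_2 = -9.780
Node n3: branches {R1, R4, R5, I1, R6, C1, I2, R7, R10, C2} → V_3 = 8.722
Source currents: i(V1)=-4.990, i(V2)=-8.491

-0.001878 A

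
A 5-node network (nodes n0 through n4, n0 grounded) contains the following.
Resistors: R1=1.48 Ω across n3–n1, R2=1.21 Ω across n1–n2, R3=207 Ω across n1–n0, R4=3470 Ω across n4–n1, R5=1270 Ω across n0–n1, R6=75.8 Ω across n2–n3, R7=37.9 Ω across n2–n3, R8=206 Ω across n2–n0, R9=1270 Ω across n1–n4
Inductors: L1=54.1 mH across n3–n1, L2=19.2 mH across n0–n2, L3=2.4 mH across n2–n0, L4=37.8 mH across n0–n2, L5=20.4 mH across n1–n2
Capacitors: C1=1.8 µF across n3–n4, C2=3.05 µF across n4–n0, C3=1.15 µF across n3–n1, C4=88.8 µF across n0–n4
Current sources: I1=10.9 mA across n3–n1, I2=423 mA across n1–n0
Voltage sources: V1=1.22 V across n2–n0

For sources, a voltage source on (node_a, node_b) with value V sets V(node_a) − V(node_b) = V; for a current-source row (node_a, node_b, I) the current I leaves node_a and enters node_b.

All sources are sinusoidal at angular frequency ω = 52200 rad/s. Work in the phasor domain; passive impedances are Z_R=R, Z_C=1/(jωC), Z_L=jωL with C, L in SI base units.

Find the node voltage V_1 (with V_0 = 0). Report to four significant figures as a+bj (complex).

Apply KCL at each of the 4 non-ground nodes and solve the resulting linear system.
Node n1: branches {R1, L1, R2, R3, I1, R4, I2, R5, L5, C3, R9} → V_1 = 0.7103-0.07024j
Node n2: branches {R2, L2, L3, L4, R6, R7, R8, L5, V1} → V_2 = 1.220+0.000j
Node n3: branches {R1, L1, C1, I1, R6, R7, C3} → V_3 = 0.6963-0.1549j
Node n4: branches {C1, R4, C2, C4, R9} → V_4 = 0.01337-0.003131j
Source currents: i(V1)=-0.4479-0.05213j

0.7103-0.07024j V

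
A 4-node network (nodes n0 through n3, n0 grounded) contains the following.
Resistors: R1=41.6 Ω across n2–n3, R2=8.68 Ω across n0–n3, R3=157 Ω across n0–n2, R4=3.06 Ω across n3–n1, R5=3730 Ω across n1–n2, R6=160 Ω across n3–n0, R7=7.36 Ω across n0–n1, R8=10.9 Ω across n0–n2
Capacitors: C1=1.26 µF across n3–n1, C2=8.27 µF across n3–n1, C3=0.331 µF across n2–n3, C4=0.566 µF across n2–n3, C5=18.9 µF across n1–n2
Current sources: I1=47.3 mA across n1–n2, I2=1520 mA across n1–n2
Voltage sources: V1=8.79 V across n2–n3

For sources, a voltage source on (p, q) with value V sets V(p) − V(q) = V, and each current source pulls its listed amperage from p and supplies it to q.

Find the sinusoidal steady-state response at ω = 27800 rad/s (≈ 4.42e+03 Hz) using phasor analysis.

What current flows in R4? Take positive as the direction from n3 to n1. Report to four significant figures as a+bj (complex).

Apply KCL at each of the 3 non-ground nodes and solve the resulting linear system.
Node n1: branches {C1, C2, I1, C5, R4, R5, R7, I2} → V_1 = 0.01989+2.238j
Node n2: branches {R1, C3, C4, I1, C5, R3, R5, I2, R8, V1} → V_2 = 4.850-1.385j
Node n3: branches {R1, C1, C2, C3, C4, R2, R4, R6, V1} → V_3 = -3.940-1.385j
Source currents: i(V1)=-1.024-2.620j

-1.294-1.184j A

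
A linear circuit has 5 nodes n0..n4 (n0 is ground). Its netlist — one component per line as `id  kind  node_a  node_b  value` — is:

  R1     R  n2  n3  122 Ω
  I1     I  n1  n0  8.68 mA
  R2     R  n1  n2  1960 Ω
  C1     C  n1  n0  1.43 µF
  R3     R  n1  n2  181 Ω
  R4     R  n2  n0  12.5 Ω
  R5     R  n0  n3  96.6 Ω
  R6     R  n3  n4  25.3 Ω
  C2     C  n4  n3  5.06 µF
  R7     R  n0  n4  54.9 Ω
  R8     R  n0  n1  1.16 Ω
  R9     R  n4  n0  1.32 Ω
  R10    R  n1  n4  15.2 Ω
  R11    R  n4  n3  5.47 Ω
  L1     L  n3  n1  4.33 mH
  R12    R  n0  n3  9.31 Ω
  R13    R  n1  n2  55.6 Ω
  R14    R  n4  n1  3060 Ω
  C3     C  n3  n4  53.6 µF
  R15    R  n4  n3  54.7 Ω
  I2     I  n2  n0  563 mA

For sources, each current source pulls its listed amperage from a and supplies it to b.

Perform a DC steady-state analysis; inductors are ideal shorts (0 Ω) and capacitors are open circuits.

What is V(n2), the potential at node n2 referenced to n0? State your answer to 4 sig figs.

Element admittances at DC:
  Y(R1) = 0.008197 S between n2,n3
  I1: injects 0.00868 A into n0 (from n1)
  Y(R2) = 0.0005102 S between n1,n2
  Y(C1) = 0.000 S between n1,n0
  Y(R3) = 0.005525 S between n1,n2
  Y(R4) = 0.08000 S between n2,n0
  Y(R5) = 0.01035 S between n0,n3
  Y(R6) = 0.03953 S between n3,n4
  Y(C2) = 0.000 S between n4,n3
  Y(R7) = 0.01821 S between n0,n4
  Y(R8) = 0.8621 S between n0,n1
  Y(R9) = 0.7576 S between n4,n0
  Y(R10) = 0.06579 S between n1,n4
  Y(R11) = 0.1828 S between n4,n3
  L1: short n3↔n1 (DC inductor)
  Y(R12) = 0.1074 S between n0,n3
  Y(R13) = 0.01799 S between n1,n2
  Y(R14) = 0.0003268 S between n4,n1
  Y(C3) = 0.000 S between n3,n4
  Y(R15) = 0.01828 S between n4,n3
  I2: injects 0.563 A into n0 (from n2)
Assemble and solve the 5×5 MNA system:
  V(n1)=-0.1393  V(n2)=-5.057  V(n3)=-0.1393  V(n4)=-0.03947
  i(L1)=0.0001173

-5.057 V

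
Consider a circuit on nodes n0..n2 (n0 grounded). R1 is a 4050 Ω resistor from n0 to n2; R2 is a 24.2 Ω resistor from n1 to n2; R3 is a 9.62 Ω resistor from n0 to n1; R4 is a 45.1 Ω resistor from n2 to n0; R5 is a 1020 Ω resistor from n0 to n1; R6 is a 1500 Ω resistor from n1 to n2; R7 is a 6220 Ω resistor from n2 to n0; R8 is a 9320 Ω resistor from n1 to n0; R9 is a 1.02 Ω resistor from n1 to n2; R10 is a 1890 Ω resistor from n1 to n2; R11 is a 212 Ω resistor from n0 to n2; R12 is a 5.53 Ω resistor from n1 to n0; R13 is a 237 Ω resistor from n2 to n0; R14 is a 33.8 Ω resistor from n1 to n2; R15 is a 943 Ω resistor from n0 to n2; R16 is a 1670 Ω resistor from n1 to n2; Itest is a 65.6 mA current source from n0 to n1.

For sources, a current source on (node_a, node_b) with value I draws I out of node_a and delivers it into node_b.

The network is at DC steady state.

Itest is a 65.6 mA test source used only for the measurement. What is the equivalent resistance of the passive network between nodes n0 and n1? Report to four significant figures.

Apply KCL at each of the 2 non-ground nodes and solve the resulting linear system.
Node n1: branches {R2, R3, R5, R6, R8, R9, R10, R12, R14, R16, Itest} → V_1 = 0.2066
Node n2: branches {R1, R2, R4, R6, R7, R9, R10, R11, R13, R14, R15, R16} → V_2 = 0.2004

R_eq = 3.150 Ω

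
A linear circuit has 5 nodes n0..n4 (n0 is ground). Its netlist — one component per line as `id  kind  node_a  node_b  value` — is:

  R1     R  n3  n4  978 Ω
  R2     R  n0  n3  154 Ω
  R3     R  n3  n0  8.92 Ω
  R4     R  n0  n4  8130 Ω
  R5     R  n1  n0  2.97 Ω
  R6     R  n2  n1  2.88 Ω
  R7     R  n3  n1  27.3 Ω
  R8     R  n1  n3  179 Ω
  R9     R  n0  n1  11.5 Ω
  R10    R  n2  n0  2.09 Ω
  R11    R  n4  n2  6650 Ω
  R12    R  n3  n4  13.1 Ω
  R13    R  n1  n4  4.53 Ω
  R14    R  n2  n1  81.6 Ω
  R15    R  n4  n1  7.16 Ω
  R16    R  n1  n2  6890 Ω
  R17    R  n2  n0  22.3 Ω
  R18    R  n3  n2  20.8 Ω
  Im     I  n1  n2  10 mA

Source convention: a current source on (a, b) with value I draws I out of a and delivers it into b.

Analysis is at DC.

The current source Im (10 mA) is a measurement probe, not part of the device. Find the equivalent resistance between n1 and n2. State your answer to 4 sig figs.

Apply KCL at each of the 4 non-ground nodes and solve the resulting linear system.
Node n1: branches {R5, R6, R7, R8, R9, R13, R14, R15, R16, Im} → V_1 = -0.008511
Node n2: branches {R6, R10, R11, R14, R16, R17, R18, Im} → V_2 = 0.007347
Node n3: branches {R1, R2, R3, R7, R8, R12, R18} → V_3 = -0.002009
Node n4: branches {R1, R4, R11, R12, R13, R15} → V_4 = -0.007355

R_eq = 1.586 Ω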